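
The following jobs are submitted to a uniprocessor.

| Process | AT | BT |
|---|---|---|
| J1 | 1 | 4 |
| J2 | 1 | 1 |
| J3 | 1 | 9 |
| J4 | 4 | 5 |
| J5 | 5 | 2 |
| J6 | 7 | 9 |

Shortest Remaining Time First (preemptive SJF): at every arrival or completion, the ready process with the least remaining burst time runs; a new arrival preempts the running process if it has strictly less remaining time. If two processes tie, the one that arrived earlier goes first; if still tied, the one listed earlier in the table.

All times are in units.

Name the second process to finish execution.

Gantt: | idle 0-1 | J2 1-2 | J1 2-6 | J5 6-8 | J4 8-13 | J3 13-22 | J6 22-31 |
Completion: J1=6  J2=2  J3=22  J4=13  J5=8  J6=31
Turnaround (C−A): J1=5  J2=1  J3=21  J4=9  J5=3  J6=24
Finish order: J2 → J1 → J5 → J4 → J3 → J6

J1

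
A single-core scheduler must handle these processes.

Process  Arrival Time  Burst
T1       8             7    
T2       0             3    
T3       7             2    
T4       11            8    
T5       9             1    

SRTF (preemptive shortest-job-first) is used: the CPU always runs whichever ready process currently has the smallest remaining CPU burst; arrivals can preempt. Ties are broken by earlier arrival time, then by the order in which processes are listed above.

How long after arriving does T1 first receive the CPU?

2

Schedule: | T2 0-3 | idle 3-7 | T3 7-9 | T5 9-10 | T1 10-17 | T4 17-25 |
Completion: T1=17  T2=3  T3=9  T4=25  T5=10
Turnaround (C−A): T1=9  T2=3  T3=2  T4=14  T5=1
Response(T1) = first start − arrival = 10 − 8 = 2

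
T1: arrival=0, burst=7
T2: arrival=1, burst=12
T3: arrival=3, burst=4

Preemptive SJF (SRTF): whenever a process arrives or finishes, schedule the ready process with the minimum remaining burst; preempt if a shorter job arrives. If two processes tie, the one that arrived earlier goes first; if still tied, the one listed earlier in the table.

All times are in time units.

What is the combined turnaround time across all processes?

Gantt: | T1 0-7 | T3 7-11 | T2 11-23 |
Completion: T1=7  T2=23  T3=11
Turnaround (C−A): T1=7  T2=22  T3=8
Turnaround = completion − arrival: T1=7, T2=22, T3=8
Total turnaround = 7 + 22 + 8 = 37

37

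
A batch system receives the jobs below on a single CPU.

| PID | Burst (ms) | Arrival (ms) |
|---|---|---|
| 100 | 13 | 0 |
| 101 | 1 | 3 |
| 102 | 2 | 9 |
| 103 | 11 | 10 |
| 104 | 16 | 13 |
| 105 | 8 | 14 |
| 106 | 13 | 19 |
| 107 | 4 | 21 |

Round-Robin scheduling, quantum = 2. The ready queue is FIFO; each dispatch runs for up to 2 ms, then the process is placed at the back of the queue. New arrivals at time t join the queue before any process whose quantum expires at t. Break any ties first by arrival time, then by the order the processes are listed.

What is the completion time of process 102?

11

Gantt: | 100 0-4 | 101 4-5 | 100 5-9 | 102 9-11 | 100 11-13 | 103 13-15 | 104 15-17 | 100 17-19 | 105 19-21 | 103 21-23 | 104 23-25 | 106 25-27 | 100 27-28 | 107 28-30 | 105 30-32 | 103 32-34 | 104 34-36 | 106 36-38 | 107 38-40 | 105 40-42 | 103 42-44 | 104 44-46 | 106 46-48 | 105 48-50 | 103 50-52 | 104 52-54 | 106 54-56 | 103 56-57 | 104 57-59 | 106 59-61 | 104 61-63 | 106 63-65 | 104 65-67 | 106 67-68 |
Completion: 100=28  101=5  102=11  103=57  104=67  105=50  106=68  107=40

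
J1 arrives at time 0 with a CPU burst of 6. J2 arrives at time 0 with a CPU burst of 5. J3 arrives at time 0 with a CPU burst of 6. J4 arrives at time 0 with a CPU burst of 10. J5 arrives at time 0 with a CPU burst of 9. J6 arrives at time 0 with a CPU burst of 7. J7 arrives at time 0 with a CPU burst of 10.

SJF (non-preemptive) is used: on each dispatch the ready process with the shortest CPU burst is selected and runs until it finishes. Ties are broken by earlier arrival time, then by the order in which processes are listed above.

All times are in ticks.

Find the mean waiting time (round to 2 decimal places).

19.00

Timeline: | J2 0-5 | J1 5-11 | J3 11-17 | J6 17-24 | J5 24-33 | J4 33-43 | J7 43-53 |
Completion: J1=11  J2=5  J3=17  J4=43  J5=33  J6=24  J7=53
Waiting times: J1=5, J2=0, J3=11, J4=33, J5=24, J6=17, J7=43
Average waiting = (5+0+11+33+24+17+43) / 7 = 133/7 = 19.00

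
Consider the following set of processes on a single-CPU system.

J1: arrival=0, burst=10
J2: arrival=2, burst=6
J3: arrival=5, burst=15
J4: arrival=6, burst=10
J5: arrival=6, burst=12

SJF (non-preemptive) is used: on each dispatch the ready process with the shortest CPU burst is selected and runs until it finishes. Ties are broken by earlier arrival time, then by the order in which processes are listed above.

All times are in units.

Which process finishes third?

Gantt: | J1 0-10 | J2 10-16 | J4 16-26 | J5 26-38 | J3 38-53 |
Completion: J1=10  J2=16  J3=53  J4=26  J5=38
Turnaround (C−A): J1=10  J2=14  J3=48  J4=20  J5=32
Finish order: J1 → J2 → J4 → J5 → J3

J4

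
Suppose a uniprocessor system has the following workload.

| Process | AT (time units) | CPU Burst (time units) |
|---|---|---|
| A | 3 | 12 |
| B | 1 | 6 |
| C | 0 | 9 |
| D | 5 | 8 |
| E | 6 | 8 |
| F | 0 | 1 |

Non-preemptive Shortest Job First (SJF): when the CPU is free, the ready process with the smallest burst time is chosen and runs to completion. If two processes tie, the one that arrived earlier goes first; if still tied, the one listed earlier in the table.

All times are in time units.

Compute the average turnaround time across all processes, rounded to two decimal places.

Schedule: | F 0-1 | B 1-7 | D 7-15 | E 15-23 | C 23-32 | A 32-44 |
Completion: A=44  B=7  C=32  D=15  E=23  F=1
Turnaround (C−A): A=41  B=6  C=32  D=10  E=17  F=1
Turnaround times: A=41, B=6, C=32, D=10, E=17, F=1
Average turnaround = (41+6+32+10+17+1) / 6 = 107/6 = 17.83

17.83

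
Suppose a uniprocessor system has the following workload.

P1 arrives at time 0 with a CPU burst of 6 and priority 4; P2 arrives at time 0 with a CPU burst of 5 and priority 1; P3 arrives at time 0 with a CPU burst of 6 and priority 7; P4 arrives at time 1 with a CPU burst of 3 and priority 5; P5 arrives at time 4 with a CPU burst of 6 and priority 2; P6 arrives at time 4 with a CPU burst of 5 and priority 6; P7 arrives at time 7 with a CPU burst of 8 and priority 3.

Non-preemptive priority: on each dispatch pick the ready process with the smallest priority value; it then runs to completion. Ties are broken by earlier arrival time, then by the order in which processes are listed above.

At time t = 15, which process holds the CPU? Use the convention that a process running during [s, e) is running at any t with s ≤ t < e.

P7

Schedule: | P2 0-5 | P5 5-11 | P7 11-19 | P1 19-25 | P4 25-28 | P6 28-33 | P3 33-39 |
Completion: P1=25  P2=5  P3=39  P4=28  P5=11  P6=33  P7=19
Turnaround (C−A): P1=25  P2=5  P3=39  P4=27  P5=7  P6=29  P7=12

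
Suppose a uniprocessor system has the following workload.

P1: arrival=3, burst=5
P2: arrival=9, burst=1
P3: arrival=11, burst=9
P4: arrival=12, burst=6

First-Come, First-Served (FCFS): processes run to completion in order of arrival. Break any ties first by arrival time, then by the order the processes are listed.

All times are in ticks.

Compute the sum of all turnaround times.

Gantt: | idle 0-3 | P1 3-8 | idle 8-9 | P2 9-10 | idle 10-11 | P3 11-20 | P4 20-26 |
Completion: P1=8  P2=10  P3=20  P4=26
Turnaround (C−A): P1=5  P2=1  P3=9  P4=14
Turnaround = completion − arrival: P1=5, P2=1, P3=9, P4=14
Total turnaround = 5 + 1 + 9 + 14 = 29

29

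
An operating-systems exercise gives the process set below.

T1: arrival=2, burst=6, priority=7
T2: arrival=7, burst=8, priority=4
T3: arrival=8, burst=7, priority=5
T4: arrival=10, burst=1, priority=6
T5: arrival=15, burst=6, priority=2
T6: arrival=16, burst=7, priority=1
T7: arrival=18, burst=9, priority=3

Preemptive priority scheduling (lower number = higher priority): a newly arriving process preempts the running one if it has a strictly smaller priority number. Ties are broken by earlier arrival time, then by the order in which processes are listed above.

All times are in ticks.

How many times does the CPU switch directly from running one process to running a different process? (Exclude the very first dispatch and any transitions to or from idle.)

Gantt: | idle 0-2 | T1 2-7 | T2 7-15 | T5 15-16 | T6 16-23 | T5 23-28 | T7 28-37 | T3 37-44 | T4 44-45 | T1 45-46 |
Completion: T1=46  T2=15  T3=44  T4=45  T5=28  T6=23  T7=37
Turnaround (C−A): T1=44  T2=8  T3=36  T4=35  T5=13  T6=7  T7=19

8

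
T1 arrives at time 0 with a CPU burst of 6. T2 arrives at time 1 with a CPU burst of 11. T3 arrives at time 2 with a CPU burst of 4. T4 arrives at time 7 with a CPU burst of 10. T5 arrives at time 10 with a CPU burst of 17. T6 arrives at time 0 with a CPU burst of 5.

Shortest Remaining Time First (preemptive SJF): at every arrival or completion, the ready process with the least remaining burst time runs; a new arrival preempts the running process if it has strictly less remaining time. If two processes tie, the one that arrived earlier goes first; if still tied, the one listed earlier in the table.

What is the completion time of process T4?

Timeline: | T6 0-5 | T3 5-9 | T1 9-15 | T4 15-25 | T2 25-36 | T5 36-53 |
Completion: T1=15  T2=36  T3=9  T4=25  T5=53  T6=5

25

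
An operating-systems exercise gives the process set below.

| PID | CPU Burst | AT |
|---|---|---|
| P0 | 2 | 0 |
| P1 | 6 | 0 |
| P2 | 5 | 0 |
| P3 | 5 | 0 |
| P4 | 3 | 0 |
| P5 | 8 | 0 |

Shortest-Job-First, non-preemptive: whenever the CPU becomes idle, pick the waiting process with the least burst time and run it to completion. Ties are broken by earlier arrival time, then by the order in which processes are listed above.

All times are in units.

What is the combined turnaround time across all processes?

82

Gantt: | P0 0-2 | P4 2-5 | P2 5-10 | P3 10-15 | P1 15-21 | P5 21-29 |
Completion: P0=2  P1=21  P2=10  P3=15  P4=5  P5=29
Turnaround = completion − arrival: P0=2, P1=21, P2=10, P3=15, P4=5, P5=29
Total turnaround = 2 + 21 + 10 + 15 + 5 + 29 = 82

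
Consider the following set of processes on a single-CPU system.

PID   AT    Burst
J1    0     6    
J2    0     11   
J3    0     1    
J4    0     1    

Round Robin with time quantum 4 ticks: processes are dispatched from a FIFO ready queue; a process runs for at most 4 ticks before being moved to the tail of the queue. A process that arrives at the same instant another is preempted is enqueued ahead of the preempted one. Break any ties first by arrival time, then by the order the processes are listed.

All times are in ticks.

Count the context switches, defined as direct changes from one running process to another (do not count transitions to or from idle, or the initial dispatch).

5

Gantt: | J1 0-4 | J2 4-8 | J3 8-9 | J4 9-10 | J1 10-12 | J2 12-19 |
Completion: J1=12  J2=19  J3=9  J4=10
Turnaround (C−A): J1=12  J2=19  J3=9  J4=10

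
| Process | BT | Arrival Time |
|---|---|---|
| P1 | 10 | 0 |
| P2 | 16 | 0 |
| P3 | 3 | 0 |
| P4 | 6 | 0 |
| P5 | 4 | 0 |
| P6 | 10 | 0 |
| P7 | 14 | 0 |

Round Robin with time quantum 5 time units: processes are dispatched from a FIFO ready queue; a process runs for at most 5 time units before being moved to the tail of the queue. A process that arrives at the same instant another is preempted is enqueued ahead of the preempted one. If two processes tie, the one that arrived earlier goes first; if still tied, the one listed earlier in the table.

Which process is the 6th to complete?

Gantt: | P1 0-5 | P2 5-10 | P3 10-13 | P4 13-18 | P5 18-22 | P6 22-27 | P7 27-32 | P1 32-37 | P2 37-42 | P4 42-43 | P6 43-48 | P7 48-53 | P2 53-58 | P7 58-62 | P2 62-63 |
Completion: P1=37  P2=63  P3=13  P4=43  P5=22  P6=48  P7=62
Turnaround (C−A): P1=37  P2=63  P3=13  P4=43  P5=22  P6=48  P7=62
Finish order: P3 → P5 → P1 → P4 → P6 → P7 → P2

P7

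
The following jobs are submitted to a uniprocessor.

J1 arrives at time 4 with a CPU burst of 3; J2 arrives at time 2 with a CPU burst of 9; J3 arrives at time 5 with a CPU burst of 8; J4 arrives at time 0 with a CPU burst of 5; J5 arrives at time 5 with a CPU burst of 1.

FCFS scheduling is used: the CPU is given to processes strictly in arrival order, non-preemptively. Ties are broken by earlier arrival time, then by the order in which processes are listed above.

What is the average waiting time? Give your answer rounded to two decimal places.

9.00

Schedule: | J4 0-5 | J2 5-14 | J1 14-17 | J3 17-25 | J5 25-26 |
Completion: J1=17  J2=14  J3=25  J4=5  J5=26
Waiting times: J1=10, J2=3, J3=12, J4=0, J5=20
Average waiting = (10+3+12+0+20) / 5 = 45/5 = 9.00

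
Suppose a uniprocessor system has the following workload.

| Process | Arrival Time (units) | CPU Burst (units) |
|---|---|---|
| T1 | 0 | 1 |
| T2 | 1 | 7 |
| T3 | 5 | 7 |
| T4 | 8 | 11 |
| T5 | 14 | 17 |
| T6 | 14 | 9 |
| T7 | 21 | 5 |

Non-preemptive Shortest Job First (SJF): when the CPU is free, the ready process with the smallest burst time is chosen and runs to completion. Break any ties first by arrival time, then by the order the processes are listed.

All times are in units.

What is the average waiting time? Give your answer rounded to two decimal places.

Schedule: | T1 0-1 | T2 1-8 | T3 8-15 | T6 15-24 | T7 24-29 | T4 29-40 | T5 40-57 |
Completion: T1=1  T2=8  T3=15  T4=40  T5=57  T6=24  T7=29
Turnaround (C−A): T1=1  T2=7  T3=10  T4=32  T5=43  T6=10  T7=8
Waiting times: T1=0, T2=0, T3=3, T4=21, T5=26, T6=1, T7=3
Average waiting = (0+0+3+21+26+1+3) / 7 = 54/7 = 7.71

7.71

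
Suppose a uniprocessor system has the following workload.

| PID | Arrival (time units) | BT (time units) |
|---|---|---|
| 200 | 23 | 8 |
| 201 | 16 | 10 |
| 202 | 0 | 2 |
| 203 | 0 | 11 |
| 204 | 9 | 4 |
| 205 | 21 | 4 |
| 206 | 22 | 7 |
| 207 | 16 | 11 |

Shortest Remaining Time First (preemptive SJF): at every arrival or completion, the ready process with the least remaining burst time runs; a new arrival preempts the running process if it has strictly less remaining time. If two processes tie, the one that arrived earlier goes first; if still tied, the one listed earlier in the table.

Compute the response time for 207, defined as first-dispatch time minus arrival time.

Schedule: | 202 0-2 | 203 2-13 | 204 13-17 | 201 17-21 | 205 21-25 | 201 25-31 | 206 31-38 | 200 38-46 | 207 46-57 |
Completion: 200=46  201=31  202=2  203=13  204=17  205=25  206=38  207=57
Response(207) = first start − arrival = 46 − 16 = 30

30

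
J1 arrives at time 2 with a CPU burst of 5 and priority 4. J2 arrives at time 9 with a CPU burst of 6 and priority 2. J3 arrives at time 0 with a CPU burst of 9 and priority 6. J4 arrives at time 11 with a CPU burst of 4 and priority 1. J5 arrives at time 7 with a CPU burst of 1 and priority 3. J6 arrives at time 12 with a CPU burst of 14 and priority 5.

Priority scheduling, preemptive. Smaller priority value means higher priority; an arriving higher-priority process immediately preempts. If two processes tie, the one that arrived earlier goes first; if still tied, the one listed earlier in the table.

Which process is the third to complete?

Schedule: | J3 0-2 | J1 2-7 | J5 7-8 | J3 8-9 | J2 9-11 | J4 11-15 | J2 15-19 | J6 19-33 | J3 33-39 |
Completion: J1=7  J2=19  J3=39  J4=15  J5=8  J6=33
Turnaround (C−A): J1=5  J2=10  J3=39  J4=4  J5=1  J6=21
Finish order: J1 → J5 → J4 → J2 → J6 → J3

J4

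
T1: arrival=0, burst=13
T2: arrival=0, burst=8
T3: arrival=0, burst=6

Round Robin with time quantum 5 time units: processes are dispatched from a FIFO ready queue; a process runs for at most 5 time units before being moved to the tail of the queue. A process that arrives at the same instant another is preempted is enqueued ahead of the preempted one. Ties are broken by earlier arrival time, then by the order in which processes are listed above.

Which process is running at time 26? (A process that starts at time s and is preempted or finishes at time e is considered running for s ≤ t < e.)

T1

Schedule: | T1 0-5 | T2 5-10 | T3 10-15 | T1 15-20 | T2 20-23 | T3 23-24 | T1 24-27 |
Completion: T1=27  T2=23  T3=24
Turnaround (C−A): T1=27  T2=23  T3=24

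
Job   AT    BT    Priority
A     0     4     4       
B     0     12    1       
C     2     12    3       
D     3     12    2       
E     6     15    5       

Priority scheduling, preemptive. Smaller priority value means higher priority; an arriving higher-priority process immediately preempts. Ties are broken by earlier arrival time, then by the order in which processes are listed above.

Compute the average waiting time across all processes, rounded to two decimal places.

Gantt: | B 0-12 | D 12-24 | C 24-36 | A 36-40 | E 40-55 |
Completion: A=40  B=12  C=36  D=24  E=55
Waiting times: A=36, B=0, C=22, D=9, E=34
Average waiting = (36+0+22+9+34) / 5 = 101/5 = 20.20

20.20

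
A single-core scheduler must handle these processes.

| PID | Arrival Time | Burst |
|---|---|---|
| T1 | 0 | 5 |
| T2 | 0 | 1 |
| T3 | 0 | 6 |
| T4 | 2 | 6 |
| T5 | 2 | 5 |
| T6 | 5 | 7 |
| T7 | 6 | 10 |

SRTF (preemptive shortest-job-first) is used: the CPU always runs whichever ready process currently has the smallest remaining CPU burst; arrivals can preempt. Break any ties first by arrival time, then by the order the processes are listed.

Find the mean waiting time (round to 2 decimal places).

10.43

Schedule: | T2 0-1 | T1 1-6 | T5 6-11 | T3 11-17 | T4 17-23 | T6 23-30 | T7 30-40 |
Completion: T1=6  T2=1  T3=17  T4=23  T5=11  T6=30  T7=40
Turnaround (C−A): T1=6  T2=1  T3=17  T4=21  T5=9  T6=25  T7=34
Waiting times: T1=1, T2=0, T3=11, T4=15, T5=4, T6=18, T7=24
Average waiting = (1+0+11+15+4+18+24) / 7 = 73/7 = 10.43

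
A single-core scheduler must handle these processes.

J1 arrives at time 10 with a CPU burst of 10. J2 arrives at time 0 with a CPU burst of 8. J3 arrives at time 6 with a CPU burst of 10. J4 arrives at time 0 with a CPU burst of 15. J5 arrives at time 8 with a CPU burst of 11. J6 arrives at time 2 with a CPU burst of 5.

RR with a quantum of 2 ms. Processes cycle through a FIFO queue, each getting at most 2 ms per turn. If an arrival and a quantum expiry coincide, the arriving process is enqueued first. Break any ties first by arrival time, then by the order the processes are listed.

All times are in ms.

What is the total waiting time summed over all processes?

Schedule: | J2 0-2 | J4 2-4 | J6 4-6 | J2 6-8 | J4 8-10 | J3 10-12 | J6 12-14 | J5 14-16 | J2 16-18 | J1 18-20 | J4 20-22 | J3 22-24 | J6 24-25 | J5 25-27 | J2 27-29 | J1 29-31 | J4 31-33 | J3 33-35 | J5 35-37 | J1 37-39 | J4 39-41 | J3 41-43 | J5 43-45 | J1 45-47 | J4 47-49 | J3 49-51 | J5 51-53 | J1 53-55 | J4 55-57 | J5 57-58 | J4 58-59 |
Completion: J1=55  J2=29  J3=51  J4=59  J5=58  J6=25
Turnaround (C−A): J1=45  J2=29  J3=45  J4=59  J5=50  J6=23
Waiting = turnaround − burst: J1=35, J2=21, J3=35, J4=44, J5=39, J6=18
Total waiting = 35 + 21 + 35 + 44 + 39 + 18 = 192

192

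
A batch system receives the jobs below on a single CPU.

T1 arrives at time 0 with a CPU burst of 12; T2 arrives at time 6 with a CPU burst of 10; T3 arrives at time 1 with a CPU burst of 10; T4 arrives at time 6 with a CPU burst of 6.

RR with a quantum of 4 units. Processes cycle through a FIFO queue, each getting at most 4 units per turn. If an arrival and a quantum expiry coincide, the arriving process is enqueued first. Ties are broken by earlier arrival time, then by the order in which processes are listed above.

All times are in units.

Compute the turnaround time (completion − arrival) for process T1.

28

Gantt: | T1 0-4 | T3 4-8 | T1 8-12 | T2 12-16 | T4 16-20 | T3 20-24 | T1 24-28 | T2 28-32 | T4 32-34 | T3 34-36 | T2 36-38 |
Completion: T1=28  T2=38  T3=36  T4=34
Turnaround(T1) = completion − arrival = 28 − 0 = 28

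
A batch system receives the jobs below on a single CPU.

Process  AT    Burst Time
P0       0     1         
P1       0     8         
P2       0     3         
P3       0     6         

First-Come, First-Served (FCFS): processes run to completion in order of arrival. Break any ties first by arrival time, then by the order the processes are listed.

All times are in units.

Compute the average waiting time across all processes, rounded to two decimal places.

5.50

Timeline: | P0 0-1 | P1 1-9 | P2 9-12 | P3 12-18 |
Completion: P0=1  P1=9  P2=12  P3=18
Turnaround (C−A): P0=1  P1=9  P2=12  P3=18
Waiting times: P0=0, P1=1, P2=9, P3=12
Average waiting = (0+1+9+12) / 4 = 22/4 = 5.50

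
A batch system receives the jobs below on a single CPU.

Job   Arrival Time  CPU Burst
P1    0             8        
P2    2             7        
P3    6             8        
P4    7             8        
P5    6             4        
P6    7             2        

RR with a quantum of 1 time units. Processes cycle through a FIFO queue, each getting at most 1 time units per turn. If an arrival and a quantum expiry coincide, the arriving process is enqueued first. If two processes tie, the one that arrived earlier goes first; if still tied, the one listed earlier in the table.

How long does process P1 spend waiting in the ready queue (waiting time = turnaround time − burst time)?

19

Schedule: | P1 0-2 | P2 2-3 | P1 3-4 | P2 4-5 | P1 5-6 | P2 6-7 | P3 7-8 | P5 8-9 | P1 9-10 | P4 10-11 | P6 11-12 | P2 12-13 | P3 13-14 | P5 14-15 | P1 15-16 | P4 16-17 | P6 17-18 | P2 18-19 | P3 19-20 | P5 20-21 | P1 21-22 | P4 22-23 | P2 23-24 | P3 24-25 | P5 25-26 | P1 26-27 | P4 27-28 | P2 28-29 | P3 29-30 | P4 30-31 | P3 31-32 | P4 32-33 | P3 33-34 | P4 34-35 | P3 35-36 | P4 36-37 |
Completion: P1=27  P2=29  P3=36  P4=37  P5=26  P6=18
Waiting(P1) = turnaround − burst = 27 − 8 = 19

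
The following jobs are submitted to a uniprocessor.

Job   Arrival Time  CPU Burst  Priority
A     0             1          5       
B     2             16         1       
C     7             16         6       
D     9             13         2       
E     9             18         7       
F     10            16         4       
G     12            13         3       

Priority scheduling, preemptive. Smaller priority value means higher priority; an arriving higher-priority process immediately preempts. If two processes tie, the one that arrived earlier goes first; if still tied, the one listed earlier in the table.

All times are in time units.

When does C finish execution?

Gantt: | A 0-1 | idle 1-2 | B 2-18 | D 18-31 | G 31-44 | F 44-60 | C 60-76 | E 76-94 |
Completion: A=1  B=18  C=76  D=31  E=94  F=60  G=44
Turnaround (C−A): A=1  B=16  C=69  D=22  E=85  F=50  G=32

76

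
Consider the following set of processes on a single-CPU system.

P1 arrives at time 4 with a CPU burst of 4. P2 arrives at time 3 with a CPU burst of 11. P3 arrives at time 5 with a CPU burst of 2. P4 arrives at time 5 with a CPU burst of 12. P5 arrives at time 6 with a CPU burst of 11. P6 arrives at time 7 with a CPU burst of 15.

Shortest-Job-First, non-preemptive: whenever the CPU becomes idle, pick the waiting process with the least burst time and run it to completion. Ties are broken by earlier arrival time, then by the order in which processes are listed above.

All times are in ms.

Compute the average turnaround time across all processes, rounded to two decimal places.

Timeline: | idle 0-3 | P2 3-14 | P3 14-16 | P1 16-20 | P5 20-31 | P4 31-43 | P6 43-58 |
Completion: P1=20  P2=14  P3=16  P4=43  P5=31  P6=58
Turnaround times: P1=16, P2=11, P3=11, P4=38, P5=25, P6=51
Average turnaround = (16+11+11+38+25+51) / 6 = 152/6 = 25.33

25.33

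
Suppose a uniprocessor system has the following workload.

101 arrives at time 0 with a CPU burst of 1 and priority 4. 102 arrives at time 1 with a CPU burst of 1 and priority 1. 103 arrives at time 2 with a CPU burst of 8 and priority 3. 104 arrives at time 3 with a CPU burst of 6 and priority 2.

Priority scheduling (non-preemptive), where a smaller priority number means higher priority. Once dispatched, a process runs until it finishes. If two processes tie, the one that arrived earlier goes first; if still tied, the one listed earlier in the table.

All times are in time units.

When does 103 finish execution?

10

Schedule: | 101 0-1 | 102 1-2 | 103 2-10 | 104 10-16 |
Completion: 101=1  102=2  103=10  104=16
Turnaround (C−A): 101=1  102=1  103=8  104=13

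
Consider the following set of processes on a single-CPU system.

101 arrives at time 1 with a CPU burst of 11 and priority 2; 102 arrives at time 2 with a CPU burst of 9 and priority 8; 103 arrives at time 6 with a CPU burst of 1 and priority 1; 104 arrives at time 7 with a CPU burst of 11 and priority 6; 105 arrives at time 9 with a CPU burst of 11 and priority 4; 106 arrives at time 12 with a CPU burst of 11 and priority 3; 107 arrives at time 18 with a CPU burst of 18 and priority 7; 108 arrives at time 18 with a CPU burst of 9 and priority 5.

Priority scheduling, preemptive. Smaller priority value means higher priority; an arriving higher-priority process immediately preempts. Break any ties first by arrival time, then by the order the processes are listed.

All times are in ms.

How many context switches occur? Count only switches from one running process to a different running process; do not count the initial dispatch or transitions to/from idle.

Schedule: | idle 0-1 | 101 1-6 | 103 6-7 | 101 7-13 | 106 13-24 | 105 24-35 | 108 35-44 | 104 44-55 | 107 55-73 | 102 73-82 |
Completion: 101=13  102=82  103=7  104=55  105=35  106=24  107=73  108=44
Turnaround (C−A): 101=12  102=80  103=1  104=48  105=26  106=12  107=55  108=26

8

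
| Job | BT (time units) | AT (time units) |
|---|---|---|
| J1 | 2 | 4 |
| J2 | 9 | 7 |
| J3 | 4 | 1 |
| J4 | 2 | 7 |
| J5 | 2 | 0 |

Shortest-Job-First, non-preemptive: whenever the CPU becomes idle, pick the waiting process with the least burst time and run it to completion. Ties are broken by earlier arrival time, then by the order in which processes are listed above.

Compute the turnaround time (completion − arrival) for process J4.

Schedule: | J5 0-2 | J3 2-6 | J1 6-8 | J4 8-10 | J2 10-19 |
Completion: J1=8  J2=19  J3=6  J4=10  J5=2
Turnaround(J4) = completion − arrival = 10 − 7 = 3

3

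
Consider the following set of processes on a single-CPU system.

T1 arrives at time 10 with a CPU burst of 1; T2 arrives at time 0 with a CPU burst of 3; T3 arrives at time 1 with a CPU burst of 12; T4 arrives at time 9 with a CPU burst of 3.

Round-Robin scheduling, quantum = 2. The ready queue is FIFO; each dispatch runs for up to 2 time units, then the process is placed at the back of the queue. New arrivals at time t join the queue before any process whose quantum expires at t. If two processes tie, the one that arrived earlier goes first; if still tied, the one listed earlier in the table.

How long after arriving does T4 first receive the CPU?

0

Timeline: | T2 0-2 | T3 2-4 | T2 4-5 | T3 5-9 | T4 9-11 | T3 11-13 | T1 13-14 | T4 14-15 | T3 15-19 |
Completion: T1=14  T2=5  T3=19  T4=15
Turnaround (C−A): T1=4  T2=5  T3=18  T4=6
Response(T4) = first start − arrival = 9 − 9 = 0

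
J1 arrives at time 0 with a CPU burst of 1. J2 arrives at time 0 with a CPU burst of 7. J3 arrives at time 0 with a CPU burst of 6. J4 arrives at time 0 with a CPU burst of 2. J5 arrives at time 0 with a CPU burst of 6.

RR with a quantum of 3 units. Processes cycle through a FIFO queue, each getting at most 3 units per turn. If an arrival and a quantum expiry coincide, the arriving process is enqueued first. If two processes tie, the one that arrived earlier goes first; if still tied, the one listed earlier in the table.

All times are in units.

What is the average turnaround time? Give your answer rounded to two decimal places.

Schedule: | J1 0-1 | J2 1-4 | J3 4-7 | J4 7-9 | J5 9-12 | J2 12-15 | J3 15-18 | J5 18-21 | J2 21-22 |
Completion: J1=1  J2=22  J3=18  J4=9  J5=21
Turnaround times: J1=1, J2=22, J3=18, J4=9, J5=21
Average turnaround = (1+22+18+9+21) / 5 = 71/5 = 14.20

14.20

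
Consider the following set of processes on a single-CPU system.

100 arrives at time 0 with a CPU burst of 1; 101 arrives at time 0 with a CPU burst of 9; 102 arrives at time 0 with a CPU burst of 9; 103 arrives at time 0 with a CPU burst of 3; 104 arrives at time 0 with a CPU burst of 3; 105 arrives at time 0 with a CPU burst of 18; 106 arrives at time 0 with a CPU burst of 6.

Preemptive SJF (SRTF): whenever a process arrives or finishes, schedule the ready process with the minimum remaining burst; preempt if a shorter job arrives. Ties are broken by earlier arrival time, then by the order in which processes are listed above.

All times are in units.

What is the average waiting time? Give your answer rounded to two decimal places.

Gantt: | 100 0-1 | 103 1-4 | 104 4-7 | 106 7-13 | 101 13-22 | 102 22-31 | 105 31-49 |
Completion: 100=1  101=22  102=31  103=4  104=7  105=49  106=13
Turnaround (C−A): 100=1  101=22  102=31  103=4  104=7  105=49  106=13
Waiting times: 100=0, 101=13, 102=22, 103=1, 104=4, 105=31, 106=7
Average waiting = (0+13+22+1+4+31+7) / 7 = 78/7 = 11.14

11.14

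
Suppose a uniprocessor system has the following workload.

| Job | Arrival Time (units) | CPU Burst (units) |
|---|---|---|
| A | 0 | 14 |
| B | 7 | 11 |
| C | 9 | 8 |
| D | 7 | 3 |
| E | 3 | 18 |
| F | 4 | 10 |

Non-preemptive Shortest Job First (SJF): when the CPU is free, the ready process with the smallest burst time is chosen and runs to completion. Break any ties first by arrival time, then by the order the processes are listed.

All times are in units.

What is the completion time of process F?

35

Timeline: | A 0-14 | D 14-17 | C 17-25 | F 25-35 | B 35-46 | E 46-64 |
Completion: A=14  B=46  C=25  D=17  E=64  F=35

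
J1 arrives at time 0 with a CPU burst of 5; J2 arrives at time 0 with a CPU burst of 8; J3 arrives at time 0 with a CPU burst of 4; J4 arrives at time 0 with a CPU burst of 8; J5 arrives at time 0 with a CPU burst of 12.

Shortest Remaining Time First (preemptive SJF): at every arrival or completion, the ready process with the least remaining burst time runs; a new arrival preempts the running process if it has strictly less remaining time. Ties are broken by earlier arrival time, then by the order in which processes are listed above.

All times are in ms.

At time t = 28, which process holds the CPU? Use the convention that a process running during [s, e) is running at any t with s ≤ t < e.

Schedule: | J3 0-4 | J1 4-9 | J2 9-17 | J4 17-25 | J5 25-37 |
Completion: J1=9  J2=17  J3=4  J4=25  J5=37
Turnaround (C−A): J1=9  J2=17  J3=4  J4=25  J5=37

J5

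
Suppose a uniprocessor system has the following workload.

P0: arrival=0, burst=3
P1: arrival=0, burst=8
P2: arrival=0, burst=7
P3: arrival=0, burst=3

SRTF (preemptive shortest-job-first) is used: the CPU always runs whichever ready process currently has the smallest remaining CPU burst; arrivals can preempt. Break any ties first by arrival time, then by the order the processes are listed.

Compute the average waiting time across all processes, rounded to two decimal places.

Gantt: | P0 0-3 | P3 3-6 | P2 6-13 | P1 13-21 |
Completion: P0=3  P1=21  P2=13  P3=6
Waiting times: P0=0, P1=13, P2=6, P3=3
Average waiting = (0+13+6+3) / 4 = 22/4 = 5.50

5.50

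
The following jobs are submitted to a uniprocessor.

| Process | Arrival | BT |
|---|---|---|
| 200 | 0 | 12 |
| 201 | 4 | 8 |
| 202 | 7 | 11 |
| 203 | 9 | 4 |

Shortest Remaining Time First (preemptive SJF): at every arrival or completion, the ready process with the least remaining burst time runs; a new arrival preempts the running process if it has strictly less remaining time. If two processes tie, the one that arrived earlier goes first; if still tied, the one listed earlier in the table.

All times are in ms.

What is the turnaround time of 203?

7

Schedule: | 200 0-12 | 203 12-16 | 201 16-24 | 202 24-35 |
Completion: 200=12  201=24  202=35  203=16
Turnaround (C−A): 200=12  201=20  202=28  203=7
Turnaround(203) = completion − arrival = 16 − 9 = 7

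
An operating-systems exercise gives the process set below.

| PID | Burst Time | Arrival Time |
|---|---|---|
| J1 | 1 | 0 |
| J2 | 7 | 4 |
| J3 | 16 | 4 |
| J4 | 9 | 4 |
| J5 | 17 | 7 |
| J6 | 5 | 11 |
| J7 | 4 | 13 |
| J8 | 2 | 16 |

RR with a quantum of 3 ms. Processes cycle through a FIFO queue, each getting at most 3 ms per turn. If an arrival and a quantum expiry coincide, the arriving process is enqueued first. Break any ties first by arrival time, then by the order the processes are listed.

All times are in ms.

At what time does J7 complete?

Gantt: | J1 0-1 | idle 1-4 | J2 4-7 | J3 7-10 | J4 10-13 | J5 13-16 | J2 16-19 | J3 19-22 | J6 22-25 | J7 25-28 | J4 28-31 | J8 31-33 | J5 33-36 | J2 36-37 | J3 37-40 | J6 40-42 | J7 42-43 | J4 43-46 | J5 46-49 | J3 49-52 | J5 52-55 | J3 55-58 | J5 58-61 | J3 61-62 | J5 62-64 |
Completion: J1=1  J2=37  J3=62  J4=46  J5=64  J6=42  J7=43  J8=33
Turnaround (C−A): J1=1  J2=33  J3=58  J4=42  J5=57  J6=31  J7=30  J8=17

43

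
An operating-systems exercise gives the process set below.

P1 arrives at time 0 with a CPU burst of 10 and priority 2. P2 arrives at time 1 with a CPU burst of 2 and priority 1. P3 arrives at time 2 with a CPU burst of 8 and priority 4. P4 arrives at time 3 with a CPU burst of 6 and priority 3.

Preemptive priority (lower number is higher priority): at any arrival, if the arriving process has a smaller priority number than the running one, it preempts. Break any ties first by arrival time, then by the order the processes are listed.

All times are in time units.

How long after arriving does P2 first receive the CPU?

Schedule: | P1 0-1 | P2 1-3 | P1 3-12 | P4 12-18 | P3 18-26 |
Completion: P1=12  P2=3  P3=26  P4=18
Turnaround (C−A): P1=12  P2=2  P3=24  P4=15
Response(P2) = first start − arrival = 1 − 1 = 0

0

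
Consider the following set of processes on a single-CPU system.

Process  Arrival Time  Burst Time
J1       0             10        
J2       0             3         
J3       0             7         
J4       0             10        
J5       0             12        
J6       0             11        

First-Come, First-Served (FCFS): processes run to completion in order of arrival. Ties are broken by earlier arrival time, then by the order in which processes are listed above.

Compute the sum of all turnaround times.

Schedule: | J1 0-10 | J2 10-13 | J3 13-20 | J4 20-30 | J5 30-42 | J6 42-53 |
Completion: J1=10  J2=13  J3=20  J4=30  J5=42  J6=53
Turnaround = completion − arrival: J1=10, J2=13, J3=20, J4=30, J5=42, J6=53
Total turnaround = 10 + 13 + 20 + 30 + 42 + 53 = 168

168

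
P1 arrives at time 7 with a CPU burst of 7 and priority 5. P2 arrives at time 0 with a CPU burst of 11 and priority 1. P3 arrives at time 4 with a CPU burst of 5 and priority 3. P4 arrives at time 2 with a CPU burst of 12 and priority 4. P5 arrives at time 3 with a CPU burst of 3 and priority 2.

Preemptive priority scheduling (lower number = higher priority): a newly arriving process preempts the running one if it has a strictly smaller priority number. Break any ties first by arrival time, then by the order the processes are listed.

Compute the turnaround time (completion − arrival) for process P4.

Timeline: | P2 0-11 | P5 11-14 | P3 14-19 | P4 19-31 | P1 31-38 |
Completion: P1=38  P2=11  P3=19  P4=31  P5=14
Turnaround(P4) = completion − arrival = 31 − 2 = 29

29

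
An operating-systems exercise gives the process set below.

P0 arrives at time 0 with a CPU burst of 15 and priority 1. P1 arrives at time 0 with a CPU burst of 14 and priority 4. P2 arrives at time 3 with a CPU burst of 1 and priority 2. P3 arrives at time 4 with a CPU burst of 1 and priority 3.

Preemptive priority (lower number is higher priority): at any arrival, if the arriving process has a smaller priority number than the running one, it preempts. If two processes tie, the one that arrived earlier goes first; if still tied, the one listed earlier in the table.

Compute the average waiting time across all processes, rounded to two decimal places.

Timeline: | P0 0-15 | P2 15-16 | P3 16-17 | P1 17-31 |
Completion: P0=15  P1=31  P2=16  P3=17
Waiting times: P0=0, P1=17, P2=12, P3=12
Average waiting = (0+17+12+12) / 4 = 41/4 = 10.25

10.25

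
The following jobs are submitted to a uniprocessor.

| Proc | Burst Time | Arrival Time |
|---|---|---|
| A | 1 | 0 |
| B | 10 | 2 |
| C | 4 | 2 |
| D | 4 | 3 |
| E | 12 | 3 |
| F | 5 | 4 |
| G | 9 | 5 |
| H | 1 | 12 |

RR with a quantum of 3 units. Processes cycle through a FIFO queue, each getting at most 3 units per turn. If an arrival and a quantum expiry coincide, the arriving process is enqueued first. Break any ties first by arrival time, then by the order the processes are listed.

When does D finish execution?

Timeline: | A 0-1 | idle 1-2 | B 2-5 | C 5-8 | D 8-11 | E 11-14 | F 14-17 | G 17-20 | B 20-23 | C 23-24 | D 24-25 | H 25-26 | E 26-29 | F 29-31 | G 31-34 | B 34-37 | E 37-40 | G 40-43 | B 43-44 | E 44-47 |
Completion: A=1  B=44  C=24  D=25  E=47  F=31  G=43  H=26
Turnaround (C−A): A=1  B=42  C=22  D=22  E=44  F=27  G=38  H=14

25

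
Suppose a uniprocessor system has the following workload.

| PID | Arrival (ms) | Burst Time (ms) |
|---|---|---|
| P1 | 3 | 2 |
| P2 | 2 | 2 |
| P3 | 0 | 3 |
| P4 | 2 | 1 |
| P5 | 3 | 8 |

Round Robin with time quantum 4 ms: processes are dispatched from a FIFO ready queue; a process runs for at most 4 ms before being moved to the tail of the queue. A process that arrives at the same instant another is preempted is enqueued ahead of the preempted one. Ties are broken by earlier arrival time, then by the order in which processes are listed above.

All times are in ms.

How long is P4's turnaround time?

Schedule: | P3 0-3 | P2 3-5 | P4 5-6 | P1 6-8 | P5 8-16 |
Completion: P1=8  P2=5  P3=3  P4=6  P5=16
Turnaround (C−A): P1=5  P2=3  P3=3  P4=4  P5=13
Turnaround(P4) = completion − arrival = 6 − 2 = 4

4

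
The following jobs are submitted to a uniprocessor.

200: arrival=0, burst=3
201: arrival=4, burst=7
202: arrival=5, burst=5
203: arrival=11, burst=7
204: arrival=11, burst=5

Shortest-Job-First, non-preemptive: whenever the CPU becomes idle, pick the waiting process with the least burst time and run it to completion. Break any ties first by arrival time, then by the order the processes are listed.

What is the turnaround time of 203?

17

Gantt: | 200 0-3 | idle 3-4 | 201 4-11 | 202 11-16 | 204 16-21 | 203 21-28 |
Completion: 200=3  201=11  202=16  203=28  204=21
Turnaround (C−A): 200=3  201=7  202=11  203=17  204=10
Turnaround(203) = completion − arrival = 28 − 11 = 17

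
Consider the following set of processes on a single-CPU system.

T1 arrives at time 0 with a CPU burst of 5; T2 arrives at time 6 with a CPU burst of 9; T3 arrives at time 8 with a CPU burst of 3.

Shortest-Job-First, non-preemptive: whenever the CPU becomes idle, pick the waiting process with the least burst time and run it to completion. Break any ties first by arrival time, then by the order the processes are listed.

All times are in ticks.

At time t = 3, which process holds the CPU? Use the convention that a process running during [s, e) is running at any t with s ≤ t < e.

Timeline: | T1 0-5 | idle 5-6 | T2 6-15 | T3 15-18 |
Completion: T1=5  T2=15  T3=18

T1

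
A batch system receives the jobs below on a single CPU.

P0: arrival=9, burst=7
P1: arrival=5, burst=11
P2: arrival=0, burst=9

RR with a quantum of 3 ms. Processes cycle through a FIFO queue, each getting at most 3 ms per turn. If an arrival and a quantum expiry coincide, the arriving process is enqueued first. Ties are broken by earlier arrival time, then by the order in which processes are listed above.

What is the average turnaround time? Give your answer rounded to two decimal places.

Schedule: | P2 0-6 | P1 6-9 | P2 9-12 | P0 12-15 | P1 15-18 | P0 18-21 | P1 21-24 | P0 24-25 | P1 25-27 |
Completion: P0=25  P1=27  P2=12
Turnaround (C−A): P0=16  P1=22  P2=12
Turnaround times: P0=16, P1=22, P2=12
Average turnaround = (16+22+12) / 3 = 50/3 = 16.67

16.67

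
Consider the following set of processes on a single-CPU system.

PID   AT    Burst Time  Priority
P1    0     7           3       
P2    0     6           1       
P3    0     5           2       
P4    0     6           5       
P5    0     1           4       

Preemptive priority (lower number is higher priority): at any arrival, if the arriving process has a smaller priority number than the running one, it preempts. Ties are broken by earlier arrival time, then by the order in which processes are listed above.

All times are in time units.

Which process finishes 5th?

Timeline: | P2 0-6 | P3 6-11 | P1 11-18 | P5 18-19 | P4 19-25 |
Completion: P1=18  P2=6  P3=11  P4=25  P5=19
Finish order: P2 → P3 → P1 → P5 → P4

P4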